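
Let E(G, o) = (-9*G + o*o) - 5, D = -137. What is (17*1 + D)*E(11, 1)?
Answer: 12360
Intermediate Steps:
E(G, o) = -5 + o**2 - 9*G (E(G, o) = (-9*G + o**2) - 5 = (o**2 - 9*G) - 5 = -5 + o**2 - 9*G)
(17*1 + D)*E(11, 1) = (17*1 - 137)*(-5 + 1**2 - 9*11) = (17 - 137)*(-5 + 1 - 99) = -120*(-103) = 12360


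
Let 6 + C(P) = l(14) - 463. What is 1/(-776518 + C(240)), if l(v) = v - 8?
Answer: -1/776981 ≈ -1.2870e-6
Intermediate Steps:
l(v) = -8 + v
C(P) = -463 (C(P) = -6 + ((-8 + 14) - 463) = -6 + (6 - 463) = -6 - 457 = -463)
1/(-776518 + C(240)) = 1/(-776518 - 463) = 1/(-776981) = -1/776981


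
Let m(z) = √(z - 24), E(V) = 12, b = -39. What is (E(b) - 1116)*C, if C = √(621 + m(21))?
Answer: -1104*√(621 + I*√3) ≈ -27512.0 - 38.367*I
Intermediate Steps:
m(z) = √(-24 + z)
C = √(621 + I*√3) (C = √(621 + √(-24 + 21)) = √(621 + √(-3)) = √(621 + I*√3) ≈ 24.92 + 0.03475*I)
(E(b) - 1116)*C = (12 - 1116)*√(621 + I*√3) = -1104*√(621 + I*√3)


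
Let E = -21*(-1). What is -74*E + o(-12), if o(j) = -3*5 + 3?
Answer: -1566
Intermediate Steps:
E = 21
o(j) = -12 (o(j) = -15 + 3 = -12)
-74*E + o(-12) = -74*21 - 12 = -1554 - 12 = -1566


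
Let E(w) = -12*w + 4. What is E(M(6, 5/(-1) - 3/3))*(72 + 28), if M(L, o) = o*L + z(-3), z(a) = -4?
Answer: 48400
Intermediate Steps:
M(L, o) = -4 + L*o (M(L, o) = o*L - 4 = L*o - 4 = -4 + L*o)
E(w) = 4 - 12*w
E(M(6, 5/(-1) - 3/3))*(72 + 28) = (4 - 12*(-4 + 6*(5/(-1) - 3/3)))*(72 + 28) = (4 - 12*(-4 + 6*(5*(-1) - 3*1/3)))*100 = (4 - 12*(-4 + 6*(-5 - 1)))*100 = (4 - 12*(-4 + 6*(-6)))*100 = (4 - 12*(-4 - 36))*100 = (4 - 12*(-40))*100 = (4 + 480)*100 = 484*100 = 48400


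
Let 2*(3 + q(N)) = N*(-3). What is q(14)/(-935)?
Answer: 24/935 ≈ 0.025668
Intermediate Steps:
q(N) = -3 - 3*N/2 (q(N) = -3 + (N*(-3))/2 = -3 + (-3*N)/2 = -3 - 3*N/2)
q(14)/(-935) = (-3 - 3/2*14)/(-935) = (-3 - 21)*(-1/935) = -24*(-1/935) = 24/935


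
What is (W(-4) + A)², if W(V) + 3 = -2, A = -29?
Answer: 1156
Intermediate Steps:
W(V) = -5 (W(V) = -3 - 2 = -5)
(W(-4) + A)² = (-5 - 29)² = (-34)² = 1156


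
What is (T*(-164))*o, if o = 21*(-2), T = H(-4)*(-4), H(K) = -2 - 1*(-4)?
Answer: -55104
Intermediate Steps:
H(K) = 2 (H(K) = -2 + 4 = 2)
T = -8 (T = 2*(-4) = -8)
o = -42
(T*(-164))*o = -8*(-164)*(-42) = 1312*(-42) = -55104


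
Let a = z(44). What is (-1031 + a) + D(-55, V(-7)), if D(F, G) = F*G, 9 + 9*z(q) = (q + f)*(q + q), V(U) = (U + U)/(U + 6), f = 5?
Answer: -11906/9 ≈ -1322.9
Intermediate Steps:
V(U) = 2*U/(6 + U) (V(U) = (2*U)/(6 + U) = 2*U/(6 + U))
z(q) = -1 + 2*q*(5 + q)/9 (z(q) = -1 + ((q + 5)*(q + q))/9 = -1 + ((5 + q)*(2*q))/9 = -1 + (2*q*(5 + q))/9 = -1 + 2*q*(5 + q)/9)
a = 4303/9 (a = -1 + (2/9)*44**2 + (10/9)*44 = -1 + (2/9)*1936 + 440/9 = -1 + 3872/9 + 440/9 = 4303/9 ≈ 478.11)
(-1031 + a) + D(-55, V(-7)) = (-1031 + 4303/9) - 110*(-7)/(6 - 7) = -4976/9 - 110*(-7)/(-1) = -4976/9 - 110*(-7)*(-1) = -4976/9 - 55*14 = -4976/9 - 770 = -11906/9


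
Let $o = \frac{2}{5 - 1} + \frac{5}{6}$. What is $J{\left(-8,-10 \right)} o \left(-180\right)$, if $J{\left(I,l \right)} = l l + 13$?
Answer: $-27120$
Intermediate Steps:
$J{\left(I,l \right)} = 13 + l^{2}$ ($J{\left(I,l \right)} = l^{2} + 13 = 13 + l^{2}$)
$o = \frac{4}{3}$ ($o = \frac{2}{4} + 5 \cdot \frac{1}{6} = 2 \cdot \frac{1}{4} + \frac{5}{6} = \frac{1}{2} + \frac{5}{6} = \frac{4}{3} \approx 1.3333$)
$J{\left(-8,-10 \right)} o \left(-180\right) = \left(13 + \left(-10\right)^{2}\right) \frac{4}{3} \left(-180\right) = \left(13 + 100\right) \frac{4}{3} \left(-180\right) = 113 \cdot \frac{4}{3} \left(-180\right) = \frac{452}{3} \left(-180\right) = -27120$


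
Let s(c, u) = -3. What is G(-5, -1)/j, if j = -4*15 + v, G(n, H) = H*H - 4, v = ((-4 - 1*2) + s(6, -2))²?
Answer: -⅐ ≈ -0.14286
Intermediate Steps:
v = 81 (v = ((-4 - 1*2) - 3)² = ((-4 - 2) - 3)² = (-6 - 3)² = (-9)² = 81)
G(n, H) = -4 + H² (G(n, H) = H² - 4 = -4 + H²)
j = 21 (j = -4*15 + 81 = -60 + 81 = 21)
G(-5, -1)/j = (-4 + (-1)²)/21 = (-4 + 1)*(1/21) = -3*1/21 = -⅐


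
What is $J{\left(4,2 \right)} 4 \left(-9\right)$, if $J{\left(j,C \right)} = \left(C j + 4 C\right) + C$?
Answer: $-648$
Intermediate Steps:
$J{\left(j,C \right)} = 5 C + C j$ ($J{\left(j,C \right)} = \left(4 C + C j\right) + C = 5 C + C j$)
$J{\left(4,2 \right)} 4 \left(-9\right) = 2 \left(5 + 4\right) 4 \left(-9\right) = 2 \cdot 9 \cdot 4 \left(-9\right) = 18 \cdot 4 \left(-9\right) = 72 \left(-9\right) = -648$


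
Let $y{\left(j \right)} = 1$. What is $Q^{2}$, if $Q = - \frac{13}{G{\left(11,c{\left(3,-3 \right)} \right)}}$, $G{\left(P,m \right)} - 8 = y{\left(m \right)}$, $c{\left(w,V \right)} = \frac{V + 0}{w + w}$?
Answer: $\frac{169}{81} \approx 2.0864$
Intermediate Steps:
$c{\left(w,V \right)} = \frac{V}{2 w}$
$G{\left(P,m \right)} = 9$ ($G{\left(P,m \right)} = 8 + 1 = 9$)
$Q = - \frac{13}{9} \approx -1.4444$
$Q^{2} = \left(- \frac{13}{9}\right)^{2} = \frac{169}{81}$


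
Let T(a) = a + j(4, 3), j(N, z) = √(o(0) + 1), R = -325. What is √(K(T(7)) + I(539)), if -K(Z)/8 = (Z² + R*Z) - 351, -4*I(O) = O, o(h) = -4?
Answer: √(82021 + 9952*I*√3)/2 ≈ 143.98 + 14.965*I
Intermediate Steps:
I(O) = -O/4
j(N, z) = I*√3 (j(N, z) = √(-4 + 1) = √(-3) = I*√3)
T(a) = a + I*√3
K(Z) = 2808 - 8*Z² + 2600*Z (K(Z) = -8*((Z² - 325*Z) - 351) = -8*(-351 + Z² - 325*Z) = 2808 - 8*Z² + 2600*Z)
√(K(T(7)) + I(539)) = √((2808 - 8*(7 + I*√3)² + 2600*(7 + I*√3)) - ¼*539) = √((2808 - 8*(7 + I*√3)² + (18200 + 2600*I*√3)) - 539/4) = √((21008 - 8*(7 + I*√3)² + 2600*I*√3) - 539/4) = √(83493/4 - 8*(7 + I*√3)² + 2600*I*√3)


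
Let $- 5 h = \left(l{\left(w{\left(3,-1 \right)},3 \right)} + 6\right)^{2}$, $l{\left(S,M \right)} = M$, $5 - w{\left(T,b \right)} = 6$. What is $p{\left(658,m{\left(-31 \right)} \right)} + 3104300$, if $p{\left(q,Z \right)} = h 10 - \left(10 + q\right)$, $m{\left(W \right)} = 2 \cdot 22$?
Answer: $3103470$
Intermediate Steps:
$w{\left(T,b \right)} = -1$ ($w{\left(T,b \right)} = 5 - 6 = -1$)
$m{\left(W \right)} = 44$
$h = - \frac{81}{5}$ ($h = - \frac{\left(3 + 6\right)^{2}}{5} = - \frac{9^{2}}{5} = \left(- \frac{1}{5}\right) 81 = - \frac{81}{5} \approx -16.2$)
$p{\left(q,Z \right)} = -172 - q$ ($p{\left(q,Z \right)} = \left(- \frac{81}{5}\right) 10 - \left(10 + q\right) = -162 - \left(10 + q\right) = -172 - q$)
$p{\left(658,m{\left(-31 \right)} \right)} + 3104300 = \left(-172 - 658\right) + 3104300 = -830 + 3104300 = 3103470$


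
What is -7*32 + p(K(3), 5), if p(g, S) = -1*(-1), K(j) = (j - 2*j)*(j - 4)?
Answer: -223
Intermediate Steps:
K(j) = -j*(-4 + j) (K(j) = (-j)*(-4 + j) = -j*(-4 + j))
p(g, S) = 1
-7*32 + p(K(3), 5) = -7*32 + 1 = -224 + 1 = -223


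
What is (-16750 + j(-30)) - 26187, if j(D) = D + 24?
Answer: -42943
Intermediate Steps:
j(D) = 24 + D
(-16750 + j(-30)) - 26187 = (-16750 + (24 - 30)) - 26187 = (-16750 - 6) - 26187 = -16756 - 26187 = -42943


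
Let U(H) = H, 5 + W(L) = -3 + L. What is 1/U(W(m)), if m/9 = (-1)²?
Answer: 1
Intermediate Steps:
m = 9 (m = 9*(-1)² = 9*1 = 9)
W(L) = -8 + L (W(L) = -5 + (-3 + L) = -8 + L)
1/U(W(m)) = 1/(-8 + 9) = 1/1 = 1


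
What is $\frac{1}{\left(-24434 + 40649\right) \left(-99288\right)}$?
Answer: $- \frac{1}{1609954920} \approx -6.2114 \cdot 10^{-10}$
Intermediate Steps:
$\frac{1}{\left(-24434 + 40649\right) \left(-99288\right)} = \frac{1}{16215} \left(- \frac{1}{99288}\right) = - \frac{1}{1609954920}$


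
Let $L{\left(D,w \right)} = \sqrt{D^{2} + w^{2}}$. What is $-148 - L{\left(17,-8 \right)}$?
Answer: $-148 - \sqrt{353} \approx -166.79$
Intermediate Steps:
$-148 - L{\left(17,-8 \right)} = -148 - \sqrt{17^{2} + \left(-8\right)^{2}} = -148 - \sqrt{289 + 64} = -148 - \sqrt{353}$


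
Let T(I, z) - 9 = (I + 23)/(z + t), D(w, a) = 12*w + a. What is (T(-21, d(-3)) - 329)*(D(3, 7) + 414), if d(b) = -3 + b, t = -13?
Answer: -2779474/19 ≈ -1.4629e+5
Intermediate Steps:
D(w, a) = a + 12*w
T(I, z) = 9 + (23 + I)/(-13 + z) (T(I, z) = 9 + (I + 23)/(z - 13) = 9 + (23 + I)/(-13 + z))
(T(-21, d(-3)) - 329)*(D(3, 7) + 414) = ((-94 - 21 + 9*(-3 - 3))/(-13 + (-3 - 3)) - 329)*((7 + 12*3) + 414) = ((-94 - 21 + 9*(-6))/(-13 - 6) - 329)*((7 + 36) + 414) = ((-94 - 21 - 54)/(-19) - 329)*(43 + 414) = (-1/19*(-169) - 329)*457 = (169/19 - 329)*457 = -6082/19*457 = -2779474/19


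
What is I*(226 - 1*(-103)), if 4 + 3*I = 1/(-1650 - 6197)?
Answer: -491761/1121 ≈ -438.68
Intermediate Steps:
I = -10463/7847 (I = -4/3 + 1/(3*(-1650 - 6197)) = -4/3 + (⅓)/(-7847) = -4/3 + (⅓)*(-1/7847) = -4/3 - 1/23541 = -10463/7847 ≈ -1.3334)
I*(226 - 1*(-103)) = -10463*(226 - 1*(-103))/7847 = -10463*(226 + 103)/7847 = -10463/7847*329 = -491761/1121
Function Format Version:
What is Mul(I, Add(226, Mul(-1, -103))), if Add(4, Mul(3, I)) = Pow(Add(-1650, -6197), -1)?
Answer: Rational(-491761, 1121) ≈ -438.68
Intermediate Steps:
I = Rational(-10463, 7847) (I = Add(Rational(-4, 3), Mul(Rational(1, 3), Pow(Add(-1650, -6197), -1))) = Add(Rational(-4, 3), Mul(Rational(1, 3), Pow(-7847, -1))) = Add(Rational(-4, 3), Mul(Rational(1, 3), Rational(-1, 7847))) = Add(Rational(-4, 3), Rational(-1, 23541)) = Rational(-10463, 7847) ≈ -1.3334)
Mul(I, Add(226, Mul(-1, -103))) = Mul(Rational(-10463, 7847), Add(226, Mul(-1, -103))) = Mul(Rational(-10463, 7847), Add(226, 103)) = Mul(Rational(-10463, 7847), 329) = Rational(-491761, 1121)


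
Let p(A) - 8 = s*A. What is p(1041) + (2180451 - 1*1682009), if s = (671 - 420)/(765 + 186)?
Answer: 158095747/317 ≈ 4.9873e+5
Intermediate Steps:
s = 251/951 ≈ 0.26393
p(A) = 8 + 251*A/951
p(1041) + (2180451 - 1*1682009) = (8 + (251/951)*1041) + (2180451 - 1*1682009) = (8 + 87097/317) + (2180451 - 1682009) = 89633/317 + 498442 = 158095747/317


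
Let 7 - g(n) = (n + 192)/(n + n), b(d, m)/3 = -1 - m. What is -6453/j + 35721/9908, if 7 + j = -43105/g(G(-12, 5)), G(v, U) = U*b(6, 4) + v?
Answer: 117611904501/24801477716 ≈ 4.7421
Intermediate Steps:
b(d, m) = -3 - 3*m (b(d, m) = 3*(-1 - m) = -3 - 3*m)
G(v, U) = v - 15*U (G(v, U) = U*(-3 - 3*4) + v = U*(-3 - 12) + v = U*(-15) + v = -15*U + v = v - 15*U)
g(n) = 7 - (192 + n)/(2*n) (g(n) = 7 - (n + 192)/(n + n) = 7 - (192 + n)/(2*n))
j = -2503177/441 (j = -7 - 43105/(13/2 - 96/(-12 - 15*5)) = -7 - 43105/(13/2 - 96/(-12 - 75)) = -7 - 43105/(13/2 - 96/(-87)) = -7 - 43105/(13/2 - 96*(-1/87)) = -7 - 43105/(13/2 + 32/29) = -7 - 43105/441/58 = -7 - 43105*58/441 = -7 - 2500090/441 = -2503177/441 ≈ -5676.1)
-6453/j + 35721/9908 = -6453/(-2503177/441) + 35721/9908 = -6453*(-441/2503177) + 35721*(1/9908) = 2845773/2503177 + 35721/9908 = 117611904501/24801477716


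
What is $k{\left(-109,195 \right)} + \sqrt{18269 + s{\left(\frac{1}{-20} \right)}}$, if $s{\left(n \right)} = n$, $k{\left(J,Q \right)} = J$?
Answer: $-109 + \frac{\sqrt{1826895}}{10} \approx 26.163$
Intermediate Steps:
$k{\left(-109,195 \right)} + \sqrt{18269 + s{\left(\frac{1}{-20} \right)}} = -109 + \sqrt{18269 + \frac{1}{-20}} = -109 + \sqrt{18269 - \frac{1}{20}} = -109 + \sqrt{\frac{365379}{20}} = -109 + \frac{\sqrt{1826895}}{10}$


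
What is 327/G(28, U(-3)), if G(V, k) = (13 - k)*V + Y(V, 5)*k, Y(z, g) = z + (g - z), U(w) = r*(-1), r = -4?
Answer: 327/272 ≈ 1.2022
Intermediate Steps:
U(w) = 4 (U(w) = -4*(-1) = 4)
Y(z, g) = g
G(V, k) = 5*k + V*(13 - k) (G(V, k) = (13 - k)*V + 5*k = V*(13 - k) + 5*k = 5*k + V*(13 - k))
327/G(28, U(-3)) = 327/(5*4 + 13*28 - 1*28*4) = 327/(20 + 364 - 112) = 327/272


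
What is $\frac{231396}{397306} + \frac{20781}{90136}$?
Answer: $\frac{14556762921}{17905786808} \approx 0.81296$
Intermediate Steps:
$\frac{231396}{397306} + \frac{20781}{90136} = 231396 \cdot \frac{1}{397306} + 20781 \cdot \frac{1}{90136} = \frac{115698}{198653} + \frac{20781}{90136} = \frac{14556762921}{17905786808}$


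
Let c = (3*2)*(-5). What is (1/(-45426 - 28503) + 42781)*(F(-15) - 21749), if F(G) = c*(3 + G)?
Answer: -67648199805172/73929 ≈ -9.1504e+8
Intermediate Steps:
c = -30 (c = 6*(-5) = -30)
F(G) = -90 - 30*G (F(G) = -30*(3 + G) = -90 - 30*G)
(1/(-45426 - 28503) + 42781)*(F(-15) - 21749) = (1/(-45426 - 28503) + 42781)*((-90 - 30*(-15)) - 21749) = (1/(-73929) + 42781)*((-90 + 450) - 21749) = (-1/73929 + 42781)*(360 - 21749) = (3162756548/73929)*(-21389) = -67648199805172/73929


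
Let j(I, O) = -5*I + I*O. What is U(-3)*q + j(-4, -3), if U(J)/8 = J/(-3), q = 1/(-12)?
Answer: 94/3 ≈ 31.333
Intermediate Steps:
q = -1/12 ≈ -0.083333
U(J) = -8*J/3 (U(J) = 8*(J/(-3)) = 8*(J*(-⅓)) = 8*(-J/3) = -8*J/3)
U(-3)*q + j(-4, -3) = -8/3*(-3)*(-1/12) - 4*(-5 - 3) = 8*(-1/12) - 4*(-8) = -⅔ + 32 = 94/3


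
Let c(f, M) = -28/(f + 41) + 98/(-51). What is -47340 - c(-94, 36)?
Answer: -127956254/2703 ≈ -47339.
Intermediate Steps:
c(f, M) = -98/51 - 28/(41 + f) (c(f, M) = -28/(41 + f) + 98*(-1/51) = -28/(41 + f) - 98/51 = -98/51 - 28/(41 + f))
-47340 - c(-94, 36) = -47340 - 14*(-389 - 7*(-94))/(51*(41 - 94)) = -47340 - 14*(-389 + 658)/(51*(-53)) = -47340 - 14*(-1)*269/(51*53) = -47340 - 1*(-3766/2703) = -47340 + 3766/2703 = -127956254/2703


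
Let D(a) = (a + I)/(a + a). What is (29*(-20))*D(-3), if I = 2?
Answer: -290/3 ≈ -96.667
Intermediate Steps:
D(a) = (2 + a)/(2*a) (D(a) = (a + 2)/(a + a) = (2 + a)/((2*a)) = (2 + a)*(1/(2*a)) = (2 + a)/(2*a))
(29*(-20))*D(-3) = (29*(-20))*((½)*(2 - 3)/(-3)) = -290*(-1)*(-1)/3 = -580*⅙ = -290/3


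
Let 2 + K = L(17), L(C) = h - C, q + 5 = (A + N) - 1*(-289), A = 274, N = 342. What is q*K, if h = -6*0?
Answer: -17100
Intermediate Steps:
h = 0
q = 900 (q = -5 + ((274 + 342) - 1*(-289)) = -5 + (616 + 289) = -5 + 905 = 900)
L(C) = -C (L(C) = 0 - C = -C)
K = -19 (K = -2 - 1*17 = -2 - 17 = -19)
q*K = 900*(-19) = -17100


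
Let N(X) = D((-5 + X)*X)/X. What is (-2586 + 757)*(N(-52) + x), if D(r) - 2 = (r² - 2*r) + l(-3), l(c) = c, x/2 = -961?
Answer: 16240259819/52 ≈ 3.1231e+8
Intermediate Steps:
x = -1922 (x = 2*(-961) = -1922)
D(r) = -1 + r² - 2*r (D(r) = 2 + ((r² - 2*r) - 3) = 2 + (-3 + r² - 2*r) = -1 + r² - 2*r)
N(X) = (-1 + X²*(-5 + X)² - 2*X*(-5 + X))/X (N(X) = (-1 + ((-5 + X)*X)² - 2*(-5 + X)*X)/X = (-1 + (X*(-5 + X))² - 2*X*(-5 + X))/X = (-1 + X²*(-5 + X)² - 2*X*(-5 + X))/X)
(-2586 + 757)*(N(-52) + x) = (-2586 + 757)*((10 - 1/(-52) - 2*(-52) - 52*(-5 - 52)²) - 1922) = -1829*((10 - 1*(-1/52) + 104 - 52*(-57)²) - 1922) = -1829*((10 + 1/52 + 104 - 52*3249) - 1922) = -1829*((10 + 1/52 + 104 - 168948) - 1922) = -1829*(-8779367/52 - 1922) = -1829*(-8879311/52) = 16240259819/52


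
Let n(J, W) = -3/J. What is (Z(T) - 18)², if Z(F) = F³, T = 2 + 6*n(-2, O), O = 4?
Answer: 1723969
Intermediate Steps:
T = 11 (T = 2 + 6*(-3/(-2)) = 2 + 6*(-3*(-½)) = 2 + 6*(3/2) = 2 + 9 = 11)
(Z(T) - 18)² = (11³ - 18)² = (1331 - 18)² = 1313² = 1723969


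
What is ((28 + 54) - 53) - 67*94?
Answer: -6269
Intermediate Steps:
((28 + 54) - 53) - 67*94 = (82 - 53) - 6298 = 29 - 6298 = -6269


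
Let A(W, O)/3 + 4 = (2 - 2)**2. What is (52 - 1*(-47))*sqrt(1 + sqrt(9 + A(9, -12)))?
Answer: 99*sqrt(1 + I*sqrt(3)) ≈ 121.25 + 70.004*I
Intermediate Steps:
A(W, O) = -12 (A(W, O) = -12 + 3*(2 - 2)**2 = -12 + 3*0**2 = -12 + 3*0 = -12 + 0 = -12)
(52 - 1*(-47))*sqrt(1 + sqrt(9 + A(9, -12))) = (52 - 1*(-47))*sqrt(1 + sqrt(9 - 12)) = (52 + 47)*sqrt(1 + sqrt(-3)) = 99*sqrt(1 + I*sqrt(3))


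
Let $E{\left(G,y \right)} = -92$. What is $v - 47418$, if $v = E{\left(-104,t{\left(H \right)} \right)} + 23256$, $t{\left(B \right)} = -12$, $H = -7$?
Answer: $-24254$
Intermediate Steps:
$v = 23164$ ($v = -92 + 23256 = 23164$)
$v - 47418 = 23164 - 47418 = -24254$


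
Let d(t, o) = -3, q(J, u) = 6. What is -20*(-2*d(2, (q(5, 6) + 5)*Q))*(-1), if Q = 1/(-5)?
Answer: 120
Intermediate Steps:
Q = -⅕ ≈ -0.20000
-20*(-2*d(2, (q(5, 6) + 5)*Q))*(-1) = -20*(-2*(-3))*(-1) = -120*(-1) = -20*(-6) = 120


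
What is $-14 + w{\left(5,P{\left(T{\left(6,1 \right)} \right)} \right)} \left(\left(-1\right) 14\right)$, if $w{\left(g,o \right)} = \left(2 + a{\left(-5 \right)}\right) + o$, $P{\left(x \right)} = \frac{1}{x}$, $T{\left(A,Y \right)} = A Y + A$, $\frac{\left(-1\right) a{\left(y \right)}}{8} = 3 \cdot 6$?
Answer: $\frac{11837}{6} \approx 1972.8$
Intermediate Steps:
$a{\left(y \right)} = -144$ ($a{\left(y \right)} = - 8 \cdot 3 \cdot 6 = \left(-8\right) 18 = -144$)
$T{\left(A,Y \right)} = A + A Y$
$w{\left(g,o \right)} = -142 + o$ ($w{\left(g,o \right)} = \left(2 - 144\right) + o = -142 + o$)
$-14 + w{\left(5,P{\left(T{\left(6,1 \right)} \right)} \right)} \left(\left(-1\right) 14\right) = -14 + \left(-142 + \frac{1}{6 \left(1 + 1\right)}\right) \left(\left(-1\right) 14\right) = -14 + \left(-142 + \frac{1}{6 \cdot 2}\right) \left(-14\right) = -14 + \left(-142 + \frac{1}{12}\right) \left(-14\right) = -14 - - \frac{11921}{6} = -14 + \frac{11921}{6} = \frac{11837}{6}$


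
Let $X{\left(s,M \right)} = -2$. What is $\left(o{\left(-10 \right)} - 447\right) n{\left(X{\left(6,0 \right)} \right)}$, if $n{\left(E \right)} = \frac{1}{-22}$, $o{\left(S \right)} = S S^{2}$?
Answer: $\frac{1447}{22} \approx 65.773$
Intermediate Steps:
$o{\left(S \right)} = S^{3}$
$n{\left(E \right)} = - \frac{1}{22}$
$\left(o{\left(-10 \right)} - 447\right) n{\left(X{\left(6,0 \right)} \right)} = \left(\left(-10\right)^{3} - 447\right) \left(- \frac{1}{22}\right) = \left(-1000 - 447\right) \left(- \frac{1}{22}\right) = \left(-1447\right) \left(- \frac{1}{22}\right) = \frac{1447}{22}$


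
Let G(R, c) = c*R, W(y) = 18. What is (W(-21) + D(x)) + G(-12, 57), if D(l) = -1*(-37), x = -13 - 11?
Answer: -629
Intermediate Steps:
x = -24
G(R, c) = R*c
D(l) = 37
(W(-21) + D(x)) + G(-12, 57) = (18 + 37) - 12*57 = 55 - 684 = -629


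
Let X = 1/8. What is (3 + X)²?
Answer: 625/64 ≈ 9.7656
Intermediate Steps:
X = ⅛ ≈ 0.12500
(3 + X)² = (3 + ⅛)² = (25/8)² = 625/64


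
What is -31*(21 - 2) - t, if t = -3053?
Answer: 2464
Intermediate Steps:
-31*(21 - 2) - t = -31*(21 - 2) - 1*(-3053) = -31*19 + 3053 = -589 + 3053 = 2464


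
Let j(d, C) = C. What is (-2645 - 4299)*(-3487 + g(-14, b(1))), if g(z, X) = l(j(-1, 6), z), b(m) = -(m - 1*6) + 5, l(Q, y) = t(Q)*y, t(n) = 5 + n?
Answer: 25283104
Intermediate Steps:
l(Q, y) = y*(5 + Q) (l(Q, y) = (5 + Q)*y = y*(5 + Q))
b(m) = 11 - m (b(m) = -(m - 6) + 5 = -(-6 + m) + 5 = (6 - m) + 5 = 11 - m)
g(z, X) = 11*z (g(z, X) = z*(5 + 6) = z*11 = 11*z)
(-2645 - 4299)*(-3487 + g(-14, b(1))) = (-2645 - 4299)*(-3487 + 11*(-14)) = -6944*(-3487 - 154) = -6944*(-3641) = 25283104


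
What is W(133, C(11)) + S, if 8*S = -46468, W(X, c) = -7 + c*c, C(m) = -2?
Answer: -11623/2 ≈ -5811.5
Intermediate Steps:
W(X, c) = -7 + c²
S = -11617/2 (S = (⅛)*(-46468) = -11617/2 ≈ -5808.5)
W(133, C(11)) + S = (-7 + (-2)²) - 11617/2 = (-7 + 4) - 11617/2 = -3 - 11617/2 = -11623/2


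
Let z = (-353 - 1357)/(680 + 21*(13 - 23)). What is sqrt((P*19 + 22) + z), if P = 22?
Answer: sqrt(963923)/47 ≈ 20.889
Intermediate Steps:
z = -171/47 (z = -1710/(680 + 21*(-10)) = -1710/(680 - 210) = -1710/470 = -1710*1/470 = -171/47 ≈ -3.6383)
sqrt((P*19 + 22) + z) = sqrt((22*19 + 22) - 171/47) = sqrt((418 + 22) - 171/47) = sqrt(440 - 171/47) = sqrt(20509/47) = sqrt(963923)/47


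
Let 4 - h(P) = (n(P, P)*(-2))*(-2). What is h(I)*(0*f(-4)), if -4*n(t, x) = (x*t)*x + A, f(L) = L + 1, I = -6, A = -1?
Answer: 0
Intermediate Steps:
f(L) = 1 + L
n(t, x) = ¼ - t*x²/4 (n(t, x) = -((x*t)*x - 1)/4 = -((t*x)*x - 1)/4 = -(t*x² - 1)/4 = -(-1 + t*x²)/4 = ¼ - t*x²/4)
h(P) = 3 + P³ (h(P) = 4 - (¼ - P*P²/4)*(-2)*(-2) = 4 - (¼ - P³/4)*(-2)*(-2) = 4 - (-½ + P³/2)*(-2) = 4 - (1 - P³) = 4 + (-1 + P³) = 3 + P³)
h(I)*(0*f(-4)) = (3 + (-6)³)*(0*(1 - 4)) = (3 - 216)*(0*(-3)) = -213*0 = 0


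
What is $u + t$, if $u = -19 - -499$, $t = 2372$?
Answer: $2852$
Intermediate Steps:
$u = 480$ ($u = -19 + 499 = 480$)
$u + t = 480 + 2372 = 2852$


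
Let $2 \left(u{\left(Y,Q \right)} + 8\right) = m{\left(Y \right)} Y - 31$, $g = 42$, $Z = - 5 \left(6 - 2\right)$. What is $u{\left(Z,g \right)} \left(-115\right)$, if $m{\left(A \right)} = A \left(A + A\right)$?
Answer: $\frac{1845405}{2} \approx 9.227 \cdot 10^{5}$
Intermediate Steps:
$Z = -20$ ($Z = \left(-5\right) 4 = -20$)
$m{\left(A \right)} = 2 A^{2}$ ($m{\left(A \right)} = A 2 A = 2 A^{2}$)
$u{\left(Y,Q \right)} = - \frac{47}{2} + Y^{3}$ ($u{\left(Y,Q \right)} = -8 + \frac{2 Y^{2} Y - 31}{2} = -8 + \frac{2 Y^{3} - 31}{2} = -8 + \frac{-31 + 2 Y^{3}}{2} = -8 + \left(- \frac{31}{2} + Y^{3}\right) = - \frac{47}{2} + Y^{3}$)
$u{\left(Z,g \right)} \left(-115\right) = \left(- \frac{47}{2} + \left(-20\right)^{3}\right) \left(-115\right) = \left(- \frac{47}{2} - 8000\right) \left(-115\right) = \left(- \frac{16047}{2}\right) \left(-115\right) = \frac{1845405}{2}$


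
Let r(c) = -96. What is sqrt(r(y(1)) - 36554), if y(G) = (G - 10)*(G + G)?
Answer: 5*I*sqrt(1466) ≈ 191.44*I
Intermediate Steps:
y(G) = 2*G*(-10 + G) (y(G) = (-10 + G)*(2*G) = 2*G*(-10 + G))
sqrt(r(y(1)) - 36554) = sqrt(-96 - 36554) = sqrt(-36650) = 5*I*sqrt(1466)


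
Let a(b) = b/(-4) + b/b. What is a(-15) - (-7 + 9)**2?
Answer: 3/4 ≈ 0.75000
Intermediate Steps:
a(b) = 1 - b/4 (a(b) = b*(-1/4) + 1 = -b/4 + 1 = 1 - b/4)
a(-15) - (-7 + 9)**2 = (1 - 1/4*(-15)) - (-7 + 9)**2 = (1 + 15/4) - 1*2**2 = 19/4 - 1*4 = 19/4 - 4 = 3/4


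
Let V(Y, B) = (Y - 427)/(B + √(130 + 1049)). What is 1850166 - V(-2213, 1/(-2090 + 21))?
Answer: 4668909831810174/2523508609 + 16951813560*√131/2523508609 ≈ 1.8502e+6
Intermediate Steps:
V(Y, B) = (-427 + Y)/(B + 3*√131) (V(Y, B) = (-427 + Y)/(B + √1179) = (-427 + Y)/(B + 3*√131))
1850166 - V(-2213, 1/(-2090 + 21)) = 1850166 - (-427 - 2213)/(1/(-2090 + 21) + 3*√131) = 1850166 - (-2640)/(1/(-2069) + 3*√131) = 1850166 - (-2640)/(-1/2069 + 3*√131) = 1850166 + 2640/(-1/2069 + 3*√131)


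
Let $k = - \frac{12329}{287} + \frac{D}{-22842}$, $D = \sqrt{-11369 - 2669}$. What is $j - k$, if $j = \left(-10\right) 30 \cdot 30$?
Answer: $- \frac{2570671}{287} + \frac{i \sqrt{14038}}{22842} \approx -8957.0 + 0.005187 i$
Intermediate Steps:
$j = -9000$ ($j = \left(-300\right) 30 = -9000$)
$D = i \sqrt{14038}$ ($D = \sqrt{-14038} = i \sqrt{14038} \approx 118.48 i$)
$k = - \frac{12329}{287} - \frac{i \sqrt{14038}}{22842}$ ($k = - \frac{12329}{287} + \frac{i \sqrt{14038}}{-22842} = \left(-12329\right) \frac{1}{287} + i \sqrt{14038} \left(- \frac{1}{22842}\right) = - \frac{12329}{287} - \frac{i \sqrt{14038}}{22842} \approx -42.958 - 0.005187 i$)
$j - k = -9000 - \left(- \frac{12329}{287} - \frac{i \sqrt{14038}}{22842}\right) = -9000 + \left(\frac{12329}{287} + \frac{i \sqrt{14038}}{22842}\right) = - \frac{2570671}{287} + \frac{i \sqrt{14038}}{22842}$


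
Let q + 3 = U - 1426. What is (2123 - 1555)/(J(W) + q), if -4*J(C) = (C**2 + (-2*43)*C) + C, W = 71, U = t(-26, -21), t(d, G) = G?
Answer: -1136/2403 ≈ -0.47274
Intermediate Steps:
U = -21
q = -1450 (q = -3 + (-21 - 1426) = -3 - 1447 = -1450)
J(C) = -C**2/4 + 85*C/4 (J(C) = -((C**2 + (-2*43)*C) + C)/4 = -((C**2 - 86*C) + C)/4 = -(C**2 - 85*C)/4 = -C**2/4 + 85*C/4)
(2123 - 1555)/(J(W) + q) = (2123 - 1555)/((1/4)*71*(85 - 1*71) - 1450) = 568/((1/4)*71*(85 - 71) - 1450) = 568/((1/4)*71*14 - 1450) = 568/(497/2 - 1450) = 568/(-2403/2) = 568*(-2/2403) = -1136/2403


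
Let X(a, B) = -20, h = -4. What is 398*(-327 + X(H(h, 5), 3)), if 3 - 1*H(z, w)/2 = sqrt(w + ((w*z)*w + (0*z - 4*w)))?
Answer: -138106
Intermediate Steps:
H(z, w) = 6 - 2*sqrt(-3*w + z*w**2) (H(z, w) = 6 - 2*sqrt(w + ((w*z)*w + (0*z - 4*w))) = 6 - 2*sqrt(w + (z*w**2 + (0 - 4*w))) = 6 - 2*sqrt(w + (z*w**2 - 4*w)) = 6 - 2*sqrt(w + (-4*w + z*w**2)) = 6 - 2*sqrt(-3*w + z*w**2))
398*(-327 + X(H(h, 5), 3)) = 398*(-327 - 20) = 398*(-347) = -138106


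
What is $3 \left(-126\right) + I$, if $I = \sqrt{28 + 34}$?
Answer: $-378 + \sqrt{62} \approx -370.13$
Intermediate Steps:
$I = \sqrt{62} \approx 7.874$
$3 \left(-126\right) + I = 3 \left(-126\right) + \sqrt{62} = -378 + \sqrt{62}$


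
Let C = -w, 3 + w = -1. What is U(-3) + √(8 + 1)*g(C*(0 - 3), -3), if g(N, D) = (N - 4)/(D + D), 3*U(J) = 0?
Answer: 8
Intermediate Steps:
w = -4 (w = -3 - 1 = -4)
U(J) = 0 (U(J) = (⅓)*0 = 0)
C = 4 (C = -1*(-4) = 4)
g(N, D) = (-4 + N)/(2*D) (g(N, D) = (-4 + N)/((2*D)) = (-4 + N)*(1/(2*D)) = (-4 + N)/(2*D))
U(-3) + √(8 + 1)*g(C*(0 - 3), -3) = 0 + √(8 + 1)*((½)*(-4 + 4*(0 - 3))/(-3)) = 0 + √9*((½)*(-⅓)*(-4 + 4*(-3))) = 0 + 3*((½)*(-⅓)*(-4 - 12)) = 0 + 3*((½)*(-⅓)*(-16)) = 0 + 3*(8/3) = 0 + 8 = 8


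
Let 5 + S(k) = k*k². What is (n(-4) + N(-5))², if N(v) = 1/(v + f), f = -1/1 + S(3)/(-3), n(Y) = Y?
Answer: 26569/1600 ≈ 16.606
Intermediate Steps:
S(k) = -5 + k³ (S(k) = -5 + k*k² = -5 + k³)
f = -25/3 (f = -1/1 + (-5 + 3³)/(-3) = -1*1 + (-5 + 27)*(-⅓) = -1 + 22*(-⅓) = -1 - 22/3 = -25/3 ≈ -8.3333)
N(v) = 1/(-25/3 + v) (N(v) = 1/(v - 25/3) = 1/(-25/3 + v))
(n(-4) + N(-5))² = (-4 + 3/(-25 + 3*(-5)))² = (-4 + 3/(-25 - 15))² = (-4 + 3/(-40))² = (-4 + 3*(-1/40))² = (-4 - 3/40)² = (-163/40)² = 26569/1600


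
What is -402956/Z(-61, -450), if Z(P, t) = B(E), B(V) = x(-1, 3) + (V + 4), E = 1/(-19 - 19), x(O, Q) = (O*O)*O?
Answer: -15312328/113 ≈ -1.3551e+5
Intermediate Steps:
x(O, Q) = O³ (x(O, Q) = O²*O = O³)
E = -1/38 (E = 1/(-38) = -1/38 ≈ -0.026316)
B(V) = 3 + V (B(V) = (-1)³ + (V + 4) = -1 + (4 + V) = 3 + V)
Z(P, t) = 113/38 (Z(P, t) = 3 - 1/38 = 113/38)
-402956/Z(-61, -450) = -402956/113/38 = -402956*38/113 = -15312328/113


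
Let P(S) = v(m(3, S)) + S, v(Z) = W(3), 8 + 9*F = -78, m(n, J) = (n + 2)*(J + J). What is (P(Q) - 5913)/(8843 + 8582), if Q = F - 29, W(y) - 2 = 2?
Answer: -53528/156825 ≈ -0.34132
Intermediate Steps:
W(y) = 4 (W(y) = 2 + 2 = 4)
m(n, J) = 2*J*(2 + n) (m(n, J) = (2 + n)*(2*J) = 2*J*(2 + n))
F = -86/9 (F = -8/9 + (1/9)*(-78) = -8/9 - 26/3 = -86/9 ≈ -9.5556)
v(Z) = 4
Q = -347/9 (Q = -86/9 - 29 = -347/9 ≈ -38.556)
P(S) = 4 + S
(P(Q) - 5913)/(8843 + 8582) = ((4 - 347/9) - 5913)/(8843 + 8582) = (-311/9 - 5913)/17425 = -53528/9*1/17425 = -53528/156825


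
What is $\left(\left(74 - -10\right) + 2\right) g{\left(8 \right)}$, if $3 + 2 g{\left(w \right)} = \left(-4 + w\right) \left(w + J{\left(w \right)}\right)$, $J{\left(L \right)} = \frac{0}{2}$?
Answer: $1247$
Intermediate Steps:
$J{\left(L \right)} = 0$ ($J{\left(L \right)} = 0 \cdot \frac{1}{2} = 0$)
$g{\left(w \right)} = - \frac{3}{2} + \frac{w \left(-4 + w\right)}{2}$ ($g{\left(w \right)} = - \frac{3}{2} + \frac{\left(-4 + w\right) \left(w + 0\right)}{2} = - \frac{3}{2} + \frac{\left(-4 + w\right) w}{2} = - \frac{3}{2} + \frac{w \left(-4 + w\right)}{2}$)
$\left(\left(74 - -10\right) + 2\right) g{\left(8 \right)} = \left(\left(74 - -10\right) + 2\right) \left(- \frac{3}{2} + \frac{8^{2}}{2} - 16\right) = \left(\left(74 + 10\right) + 2\right) \left(- \frac{3}{2} + \frac{1}{2} \cdot 64 - 16\right) = \left(84 + 2\right) \left(- \frac{3}{2} + 32 - 16\right) = 86 \cdot \frac{29}{2} = 1247$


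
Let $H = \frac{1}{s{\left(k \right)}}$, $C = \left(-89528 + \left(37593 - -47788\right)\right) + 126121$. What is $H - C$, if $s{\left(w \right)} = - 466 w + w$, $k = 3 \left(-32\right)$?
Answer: $- \frac{5444919359}{44640} \approx -1.2197 \cdot 10^{5}$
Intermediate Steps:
$C = 121974$ ($C = \left(-89528 + \left(37593 + 47788\right)\right) + 126121 = \left(-89528 + 85381\right) + 126121 = -4147 + 126121 = 121974$)
$k = -96$
$s{\left(w \right)} = - 465 w$
$H = \frac{1}{44640}$ ($H = \frac{1}{\left(-465\right) \left(-96\right)} = \frac{1}{44640} \approx 2.2401 \cdot 10^{-5}$)
$H - C = \frac{1}{44640} - 121974 = - \frac{5444919359}{44640}$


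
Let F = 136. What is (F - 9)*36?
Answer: 4572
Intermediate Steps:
(F - 9)*36 = (136 - 9)*36 = 127*36 = 4572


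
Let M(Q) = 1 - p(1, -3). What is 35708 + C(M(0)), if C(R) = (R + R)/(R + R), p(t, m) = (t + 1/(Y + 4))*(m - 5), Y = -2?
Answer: 35709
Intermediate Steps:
p(t, m) = (1/2 + t)*(-5 + m) (p(t, m) = (t + 1/(-2 + 4))*(m - 5) = (t + 1/2)*(-5 + m) = (1/2 + t)*(-5 + m))
M(Q) = 13 (M(Q) = 1 - (-5/2 + (1/2)*(-3) - 5*1 - 3*1) = 1 - (-5/2 - 3/2 - 5 - 3) = 1 - 1*(-12) = 1 + 12 = 13)
C(R) = 1 (C(R) = (2*R)/((2*R)) = (2*R)*(1/(2*R)) = 1)
35708 + C(M(0)) = 35708 + 1 = 35709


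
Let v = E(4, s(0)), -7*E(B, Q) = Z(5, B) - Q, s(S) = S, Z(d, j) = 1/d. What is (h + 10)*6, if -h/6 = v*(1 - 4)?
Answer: 1992/35 ≈ 56.914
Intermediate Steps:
E(B, Q) = -1/35 + Q/7 (E(B, Q) = -(1/5 - Q)/7 = -(⅕ - Q)/7 = -1/35 + Q/7)
v = -1/35 (v = -1/35 + (⅐)*0 = -1/35 + 0 = -1/35 ≈ -0.028571)
h = -18/35 (h = -(-6)*(1 - 4)/35 = -(-6)*(-3)/35 = -6*3/35 = -18/35 ≈ -0.51429)
(h + 10)*6 = (-18/35 + 10)*6 = (332/35)*6 = 1992/35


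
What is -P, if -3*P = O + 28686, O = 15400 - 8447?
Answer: 35639/3 ≈ 11880.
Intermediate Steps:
O = 6953
P = -35639/3 (P = -(6953 + 28686)/3 = -⅓*35639 = -35639/3 ≈ -11880.)
-P = -1*(-35639/3) = 35639/3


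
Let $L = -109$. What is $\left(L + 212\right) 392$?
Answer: $40376$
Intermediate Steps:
$\left(L + 212\right) 392 = \left(-109 + 212\right) 392 = 103 \cdot 392 = 40376$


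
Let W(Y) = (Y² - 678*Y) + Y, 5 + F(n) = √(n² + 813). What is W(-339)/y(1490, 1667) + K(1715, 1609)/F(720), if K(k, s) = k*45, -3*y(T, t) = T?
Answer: -267943734693/386795060 + 77175*√519213/519188 ≈ -585.62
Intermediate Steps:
y(T, t) = -T/3
K(k, s) = 45*k
F(n) = -5 + √(813 + n²) (F(n) = -5 + √(n² + 813) = -5 + √(813 + n²))
W(Y) = Y² - 677*Y
W(-339)/y(1490, 1667) + K(1715, 1609)/F(720) = (-339*(-677 - 339))/((-⅓*1490)) + (45*1715)/(-5 + √(813 + 720²)) = (-339*(-1016))/(-1490/3) + 77175/(-5 + √(813 + 518400)) = 344424*(-3/1490) + 77175/(-5 + √519213) = -516636/745 + 77175/(-5 + √519213)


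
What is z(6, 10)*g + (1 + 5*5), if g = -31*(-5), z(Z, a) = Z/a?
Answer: 119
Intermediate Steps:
g = 155
z(6, 10)*g + (1 + 5*5) = (6/10)*155 + (1 + 5*5) = (6*(⅒))*155 + (1 + 25) = (⅗)*155 + 26 = 93 + 26 = 119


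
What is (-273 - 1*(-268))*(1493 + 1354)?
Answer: -14235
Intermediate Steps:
(-273 - 1*(-268))*(1493 + 1354) = (-273 + 268)*2847 = -5*2847 = -14235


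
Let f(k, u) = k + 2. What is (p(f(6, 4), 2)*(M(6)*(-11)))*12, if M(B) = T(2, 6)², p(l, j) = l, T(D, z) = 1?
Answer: -1056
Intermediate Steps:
f(k, u) = 2 + k
M(B) = 1 (M(B) = 1² = 1)
(p(f(6, 4), 2)*(M(6)*(-11)))*12 = ((2 + 6)*(1*(-11)))*12 = (8*(-11))*12 = -88*12 = -1056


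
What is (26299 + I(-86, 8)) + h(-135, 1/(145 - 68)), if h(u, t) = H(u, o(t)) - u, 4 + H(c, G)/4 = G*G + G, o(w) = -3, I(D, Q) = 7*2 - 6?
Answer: 26450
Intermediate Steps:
I(D, Q) = 8 (I(D, Q) = 14 - 6 = 8)
H(c, G) = -16 + 4*G + 4*G² (H(c, G) = -16 + 4*(G*G + G) = -16 + 4*(G² + G) = -16 + 4*(G + G²) = -16 + (4*G + 4*G²) = -16 + 4*G + 4*G²)
h(u, t) = 8 - u (h(u, t) = (-16 + 4*(-3) + 4*(-3)²) - u = (-16 - 12 + 4*9) - u = (-16 - 12 + 36) - u = 8 - u)
(26299 + I(-86, 8)) + h(-135, 1/(145 - 68)) = (26299 + 8) + (8 - 1*(-135)) = 26307 + (8 + 135) = 26307 + 143 = 26450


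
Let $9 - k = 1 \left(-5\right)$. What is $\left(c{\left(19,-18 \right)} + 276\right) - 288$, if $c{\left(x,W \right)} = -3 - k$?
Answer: $-29$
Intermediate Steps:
$k = 14$ ($k = 9 - 1 \left(-5\right) = 9 - -5 = 9 + 5 = 14$)
$c{\left(x,W \right)} = -17$ ($c{\left(x,W \right)} = -3 - 14 = -17$)
$\left(c{\left(19,-18 \right)} + 276\right) - 288 = \left(-17 + 276\right) - 288 = 259 - 288 = -29$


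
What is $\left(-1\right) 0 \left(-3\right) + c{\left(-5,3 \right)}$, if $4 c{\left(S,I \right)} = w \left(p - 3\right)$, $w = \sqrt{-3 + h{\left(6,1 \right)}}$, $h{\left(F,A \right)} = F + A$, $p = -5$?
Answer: $-4$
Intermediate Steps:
$h{\left(F,A \right)} = A + F$
$w = 2$ ($w = \sqrt{-3 + \left(1 + 6\right)} = \sqrt{-3 + 7} = \sqrt{4} = 2$)
$c{\left(S,I \right)} = -4$ ($c{\left(S,I \right)} = \frac{2 \left(-5 - 3\right)}{4} = \frac{2 \left(-8\right)}{4} = \frac{1}{4} \left(-16\right) = -4$)
$\left(-1\right) 0 \left(-3\right) + c{\left(-5,3 \right)} = \left(-1\right) 0 \left(-3\right) - 4 = 0 \left(-3\right) - 4 = 0 - 4 = -4$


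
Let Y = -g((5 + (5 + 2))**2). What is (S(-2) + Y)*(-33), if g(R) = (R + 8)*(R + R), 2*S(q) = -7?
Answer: 2889447/2 ≈ 1.4447e+6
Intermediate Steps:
S(q) = -7/2 (S(q) = (1/2)*(-7) = -7/2)
g(R) = 2*R*(8 + R) (g(R) = (8 + R)*(2*R) = 2*R*(8 + R))
Y = -43776 (Y = -2*(5 + (5 + 2))**2*(8 + (5 + (5 + 2))**2) = -2*(5 + 7)**2*(8 + (5 + 7)**2) = -2*12**2*(8 + 12**2) = -2*144*(8 + 144) = -2*144*152 = -1*43776 = -43776)
(S(-2) + Y)*(-33) = (-7/2 - 43776)*(-33) = -87559/2*(-33) = 2889447/2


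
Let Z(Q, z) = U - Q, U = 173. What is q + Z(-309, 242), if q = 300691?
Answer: 301173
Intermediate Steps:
Z(Q, z) = 173 - Q
q + Z(-309, 242) = 300691 + (173 - 1*(-309)) = 300691 + (173 + 309) = 300691 + 482 = 301173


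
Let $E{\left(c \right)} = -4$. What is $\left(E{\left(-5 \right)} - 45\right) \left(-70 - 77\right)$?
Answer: $7203$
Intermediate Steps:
$\left(E{\left(-5 \right)} - 45\right) \left(-70 - 77\right) = \left(-4 - 45\right) \left(-70 - 77\right) = \left(-49\right) \left(-147\right) = 7203$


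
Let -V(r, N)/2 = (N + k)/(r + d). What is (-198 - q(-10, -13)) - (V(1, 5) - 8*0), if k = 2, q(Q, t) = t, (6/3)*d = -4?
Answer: -199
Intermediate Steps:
d = -2 (d = (½)*(-4) = -2)
V(r, N) = -2*(2 + N)/(-2 + r) (V(r, N) = -2*(N + 2)/(r - 2) = -2*(2 + N)/(-2 + r))
(-198 - q(-10, -13)) - (V(1, 5) - 8*0) = (-198 - 1*(-13)) - (2*(-2 - 1*5)/(-2 + 1) - 8*0) = (-198 + 13) - (2*(-2 - 5)/(-1) + 0) = -185 - (2*(-1)*(-7) + 0) = -185 - (14 + 0) = -185 - 1*14 = -185 - 14 = -199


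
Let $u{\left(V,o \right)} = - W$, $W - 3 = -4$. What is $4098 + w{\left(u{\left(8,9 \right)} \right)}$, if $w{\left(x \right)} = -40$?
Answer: $4058$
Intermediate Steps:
$W = -1$ ($W = 3 - 4 = -1$)
$u{\left(V,o \right)} = 1$ ($u{\left(V,o \right)} = \left(-1\right) \left(-1\right) = 1$)
$4098 + w{\left(u{\left(8,9 \right)} \right)} = 4098 - 40 = 4058$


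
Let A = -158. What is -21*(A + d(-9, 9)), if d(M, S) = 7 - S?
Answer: 3360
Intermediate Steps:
-21*(A + d(-9, 9)) = -21*(-158 + (7 - 1*9)) = -21*(-158 + (7 - 9)) = -21*(-158 - 2) = -21*(-160) = 3360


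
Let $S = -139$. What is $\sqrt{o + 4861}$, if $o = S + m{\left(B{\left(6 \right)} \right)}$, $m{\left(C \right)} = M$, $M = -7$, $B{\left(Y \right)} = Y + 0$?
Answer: $\sqrt{4715} \approx 68.666$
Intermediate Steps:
$B{\left(Y \right)} = Y$
$m{\left(C \right)} = -7$
$o = -146$ ($o = -139 - 7 = -146$)
$\sqrt{o + 4861} = \sqrt{-146 + 4861} = \sqrt{4715}$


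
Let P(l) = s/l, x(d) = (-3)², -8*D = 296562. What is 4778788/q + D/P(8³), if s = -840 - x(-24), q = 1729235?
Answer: 10941627385164/489373505 ≈ 22358.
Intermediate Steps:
D = -148281/4 (D = -⅛*296562 = -148281/4 ≈ -37070.)
x(d) = 9
s = -849 (s = -840 - 1*9 = -840 - 9 = -849)
P(l) = -849/l
4778788/q + D/P(8³) = 4778788/1729235 - 148281/(4*((-849/(8³)))) = 4778788*(1/1729235) - 148281/(4*((-849/512))) = 4778788/1729235 - 148281/(4*((-849*1/512))) = 4778788/1729235 - 148281/(4*(-849/512)) = 4778788/1729235 - 148281/4*(-512/849) = 4778788/1729235 + 6326656/283 = 10941627385164/489373505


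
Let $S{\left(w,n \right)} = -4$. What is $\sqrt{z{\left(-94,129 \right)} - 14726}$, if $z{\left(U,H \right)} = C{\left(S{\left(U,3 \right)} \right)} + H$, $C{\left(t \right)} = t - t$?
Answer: $i \sqrt{14597} \approx 120.82 i$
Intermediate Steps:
$C{\left(t \right)} = 0$
$z{\left(U,H \right)} = H$ ($z{\left(U,H \right)} = 0 + H = H$)
$\sqrt{z{\left(-94,129 \right)} - 14726} = \sqrt{129 - 14726} = \sqrt{-14597} = i \sqrt{14597}$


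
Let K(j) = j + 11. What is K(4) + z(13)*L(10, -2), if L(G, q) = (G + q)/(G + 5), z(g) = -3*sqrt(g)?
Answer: 15 - 8*sqrt(13)/5 ≈ 9.2311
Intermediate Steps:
K(j) = 11 + j
L(G, q) = (G + q)/(5 + G)
K(4) + z(13)*L(10, -2) = (11 + 4) + (-3*sqrt(13))*((10 - 2)/(5 + 10)) = 15 + (-3*sqrt(13))*(8/15) = 15 + (-3*sqrt(13))*((1/15)*8) = 15 - 3*sqrt(13)*(8/15) = 15 - 8*sqrt(13)/5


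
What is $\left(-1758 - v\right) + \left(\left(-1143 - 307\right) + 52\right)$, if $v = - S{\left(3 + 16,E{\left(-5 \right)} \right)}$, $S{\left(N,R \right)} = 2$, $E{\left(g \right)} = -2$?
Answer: $-3154$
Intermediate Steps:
$v = -2$ ($v = \left(-1\right) 2 = -2$)
$\left(-1758 - v\right) + \left(\left(-1143 - 307\right) + 52\right) = \left(-1758 - -2\right) + \left(\left(-1143 - 307\right) + 52\right) = \left(-1758 + 2\right) + \left(-1450 + 52\right) = -1756 - 1398 = -3154$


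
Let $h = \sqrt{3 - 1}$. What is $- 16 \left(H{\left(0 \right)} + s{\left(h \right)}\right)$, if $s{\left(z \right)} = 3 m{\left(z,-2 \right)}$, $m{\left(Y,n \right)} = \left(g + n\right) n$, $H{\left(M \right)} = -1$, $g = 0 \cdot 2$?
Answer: $-176$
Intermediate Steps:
$g = 0$
$m{\left(Y,n \right)} = n^{2}$ ($m{\left(Y,n \right)} = \left(0 + n\right) n = n n = n^{2}$)
$h = \sqrt{2} \approx 1.4142$
$s{\left(z \right)} = 12$ ($s{\left(z \right)} = 3 \left(-2\right)^{2} = 3 \cdot 4 = 12$)
$- 16 \left(H{\left(0 \right)} + s{\left(h \right)}\right) = - 16 \left(-1 + 12\right) = \left(-16\right) 11 = -176$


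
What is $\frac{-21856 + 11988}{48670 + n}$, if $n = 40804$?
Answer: $- \frac{4934}{44737} \approx -0.11029$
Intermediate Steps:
$\frac{-21856 + 11988}{48670 + n} = \frac{-21856 + 11988}{48670 + 40804} = - \frac{9868}{89474} = \left(-9868\right) \frac{1}{89474} = - \frac{4934}{44737}$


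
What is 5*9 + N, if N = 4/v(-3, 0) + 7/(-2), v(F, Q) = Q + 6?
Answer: 253/6 ≈ 42.167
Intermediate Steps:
v(F, Q) = 6 + Q
N = -17/6 (N = 4/(6 + 0) + 7/(-2) = 4/6 + 7*(-½) = 4*(⅙) - 7/2 = ⅔ - 7/2 = -17/6 ≈ -2.8333)
5*9 + N = 5*9 - 17/6 = 45 - 17/6 = 253/6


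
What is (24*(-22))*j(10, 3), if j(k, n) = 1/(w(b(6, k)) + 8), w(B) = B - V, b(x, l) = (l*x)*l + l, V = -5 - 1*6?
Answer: -528/629 ≈ -0.83943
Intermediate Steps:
V = -11 (V = -5 - 6 = -11)
b(x, l) = l + x*l² (b(x, l) = x*l² + l = l + x*l²)
w(B) = 11 + B (w(B) = B - 1*(-11) = B + 11 = 11 + B)
j(k, n) = 1/(19 + k*(1 + 6*k)) (j(k, n) = 1/((11 + k*(1 + k*6)) + 8) = 1/((11 + k*(1 + 6*k)) + 8) = 1/(19 + k*(1 + 6*k)))
(24*(-22))*j(10, 3) = (24*(-22))/(19 + 10*(1 + 6*10)) = -528/(19 + 10*(1 + 60)) = -528/(19 + 10*61) = -528/(19 + 610) = -528/629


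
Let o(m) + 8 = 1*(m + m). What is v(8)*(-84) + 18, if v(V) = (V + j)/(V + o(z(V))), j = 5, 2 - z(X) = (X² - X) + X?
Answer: 831/31 ≈ 26.806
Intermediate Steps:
z(X) = 2 - X² (z(X) = 2 - ((X² - X) + X) = 2 - X²)
o(m) = -8 + 2*m (o(m) = -8 + 1*(m + m) = -8 + 1*(2*m) = -8 + 2*m)
v(V) = (5 + V)/(-4 + V - 2*V²) (v(V) = (V + 5)/(V + (-8 + 2*(2 - V²))) = (5 + V)/(V + (-8 + (4 - 2*V²))) = (5 + V)/(V + (-4 - 2*V²)) = (5 + V)/(-4 + V - 2*V²))
v(8)*(-84) + 18 = ((-5 - 1*8)/(4 - 1*8 + 2*8²))*(-84) + 18 = ((-5 - 8)/(4 - 8 + 2*64))*(-84) + 18 = (-13/(4 - 8 + 128))*(-84) + 18 = (-13/124)*(-84) + 18 = ((1/124)*(-13))*(-84) + 18 = -13/124*(-84) + 18 = 273/31 + 18 = 831/31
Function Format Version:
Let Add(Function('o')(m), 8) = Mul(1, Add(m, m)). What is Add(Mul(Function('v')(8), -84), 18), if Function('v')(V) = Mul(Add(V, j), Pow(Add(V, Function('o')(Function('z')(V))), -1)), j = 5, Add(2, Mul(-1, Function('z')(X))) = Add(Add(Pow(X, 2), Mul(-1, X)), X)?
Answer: Rational(831, 31) ≈ 26.806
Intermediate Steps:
Function('z')(X) = Add(2, Mul(-1, Pow(X, 2))) (Function('z')(X) = Add(2, Mul(-1, Add(Add(Pow(X, 2), Mul(-1, X)), X))) = Add(2, Mul(-1, Pow(X, 2))))
Function('o')(m) = Add(-8, Mul(2, m)) (Function('o')(m) = Add(-8, Mul(1, Add(m, m))) = Add(-8, Mul(1, Mul(2, m))) = Add(-8, Mul(2, m)))
Function('v')(V) = Mul(Pow(Add(-4, V, Mul(-2, Pow(V, 2))), -1), Add(5, V)) (Function('v')(V) = Mul(Add(V, 5), Pow(Add(V, Add(-8, Mul(2, Add(2, Mul(-1, Pow(V, 2)))))), -1)) = Mul(Add(5, V), Pow(Add(V, Add(-8, Add(4, Mul(-2, Pow(V, 2))))), -1)) = Mul(Add(5, V), Pow(Add(V, Add(-4, Mul(-2, Pow(V, 2)))), -1)) = Mul(Add(5, V), Pow(Add(-4, V, Mul(-2, Pow(V, 2))), -1)) = Mul(Pow(Add(-4, V, Mul(-2, Pow(V, 2))), -1), Add(5, V)))
Add(Mul(Function('v')(8), -84), 18) = Add(Mul(Mul(Pow(Add(4, Mul(-1, 8), Mul(2, Pow(8, 2))), -1), Add(-5, Mul(-1, 8))), -84), 18) = Add(Mul(Mul(Pow(Add(4, -8, Mul(2, 64)), -1), Add(-5, -8)), -84), 18) = Add(Mul(Mul(Pow(Add(4, -8, 128), -1), -13), -84), 18) = Add(Mul(Mul(Pow(124, -1), -13), -84), 18) = Add(Mul(Mul(Rational(1, 124), -13), -84), 18) = Add(Mul(Rational(-13, 124), -84), 18) = Add(Rational(273, 31), 18) = Rational(831, 31)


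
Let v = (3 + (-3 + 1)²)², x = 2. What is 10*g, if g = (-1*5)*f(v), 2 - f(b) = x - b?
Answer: -2450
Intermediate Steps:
v = 49 (v = (3 + (-2)²)² = (3 + 4)² = 7² = 49)
f(b) = b (f(b) = 2 - (2 - b) = 2 + (-2 + b) = b)
g = -245 (g = -1*5*49 = -5*49 = -245)
10*g = 10*(-245) = -2450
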